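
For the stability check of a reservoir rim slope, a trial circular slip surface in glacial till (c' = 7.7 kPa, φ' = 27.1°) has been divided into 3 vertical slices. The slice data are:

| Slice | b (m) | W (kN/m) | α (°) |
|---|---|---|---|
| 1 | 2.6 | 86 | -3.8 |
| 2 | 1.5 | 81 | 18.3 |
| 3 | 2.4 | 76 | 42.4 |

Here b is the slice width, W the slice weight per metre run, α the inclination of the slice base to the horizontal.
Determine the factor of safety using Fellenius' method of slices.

FS = 2.38

Ordinary method of slices: FS = Σ[c'·Δl_i + (W_i cosα_i)·tanφ'] / Σ W_i sinα_i, with Δl_i = b_i / cosα_i.
Slice 1: Δl = 2.6/cos(-3.8°) = 2.606 m; N'_1 = 86·cos(-3.8°) = 85.8; c'Δl = 20.06; W sinα = -5.7
Slice 2: Δl = 1.5/cos18.3° = 1.580 m; N'_2 = 81·cos18.3° = 76.9; c'Δl = 12.17; W sinα = 25.4
Slice 3: Δl = 2.4/cos42.4° = 3.250 m; N'_3 = 76·cos42.4° = 56.1; c'Δl = 25.03; W sinα = 51.2
Σc'Δl = 57.3 kN/m; ΣN' = 218.8 kN/m; ΣW sinα = 71.0 kN/m
Resisting = 57.3 + 218.8·tan27.1° = 57.3 + 112.0 = 169.2 kN/m
FS = 169.2 / 71.0 = 2.384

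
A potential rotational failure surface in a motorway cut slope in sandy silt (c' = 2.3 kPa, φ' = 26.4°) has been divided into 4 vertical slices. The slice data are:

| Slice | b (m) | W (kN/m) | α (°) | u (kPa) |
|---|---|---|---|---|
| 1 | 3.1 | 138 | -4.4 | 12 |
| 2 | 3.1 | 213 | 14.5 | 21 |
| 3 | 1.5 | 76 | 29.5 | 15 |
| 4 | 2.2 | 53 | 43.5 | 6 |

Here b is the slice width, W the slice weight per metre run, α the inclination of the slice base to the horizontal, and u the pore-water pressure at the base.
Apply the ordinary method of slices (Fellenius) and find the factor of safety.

Ordinary method of slices: FS = Σ[c'·Δl_i + (W_i cosα_i − u_i·Δl_i)·tanφ'] / Σ W_i sinα_i, with Δl_i = b_i / cosα_i.
Slice 1: Δl = 3.1/cos(-4.4°) = 3.109 m; N'_1 = 138·cos(-4.4°) − 12·3.109 = 100.3; c'Δl = 7.15; W sinα = -10.6
Slice 2: Δl = 3.1/cos14.5° = 3.202 m; N'_2 = 213·cos14.5° − 21·3.202 = 139.0; c'Δl = 7.36; W sinα = 53.3
Slice 3: Δl = 1.5/cos29.5° = 1.723 m; N'_3 = 76·cos29.5° − 15·1.723 = 40.3; c'Δl = 3.96; W sinα = 37.4
Slice 4: Δl = 2.2/cos43.5° = 3.033 m; N'_4 = 53·cos43.5° − 6·3.033 = 20.2; c'Δl = 6.98; W sinα = 36.5
Σc'Δl = 25.5 kN/m; ΣN' = 299.8 kN/m; ΣW sinα = 116.7 kN/m
Resisting = 25.5 + 299.8·tan26.4° = 25.5 + 148.8 = 174.3 kN/m
FS = 174.3 / 116.7 = 1.494

FS = 1.49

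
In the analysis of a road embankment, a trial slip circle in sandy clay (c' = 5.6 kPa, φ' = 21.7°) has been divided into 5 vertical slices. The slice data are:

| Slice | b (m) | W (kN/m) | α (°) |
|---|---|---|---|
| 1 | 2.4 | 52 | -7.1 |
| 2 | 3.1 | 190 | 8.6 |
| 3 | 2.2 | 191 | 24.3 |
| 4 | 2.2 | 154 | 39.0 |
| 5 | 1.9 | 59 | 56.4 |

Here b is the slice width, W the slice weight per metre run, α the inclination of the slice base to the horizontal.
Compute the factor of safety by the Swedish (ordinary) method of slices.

Ordinary method of slices: FS = Σ[c'·Δl_i + (W_i cosα_i)·tanφ'] / Σ W_i sinα_i, with Δl_i = b_i / cosα_i.
Slice 1: Δl = 2.4/cos(-7.1°) = 2.419 m; N'_1 = 52·cos(-7.1°) = 51.6; c'Δl = 13.54; W sinα = -6.4
Slice 2: Δl = 3.1/cos8.6° = 3.135 m; N'_2 = 190·cos8.6° = 187.9; c'Δl = 17.56; W sinα = 28.4
Slice 3: Δl = 2.2/cos24.3° = 2.414 m; N'_3 = 191·cos24.3° = 174.1; c'Δl = 13.52; W sinα = 78.6
Slice 4: Δl = 2.2/cos39.0° = 2.831 m; N'_4 = 154·cos39.0° = 119.7; c'Δl = 15.85; W sinα = 96.9
Slice 5: Δl = 1.9/cos56.4° = 3.433 m; N'_5 = 59·cos56.4° = 32.7; c'Δl = 19.23; W sinα = 49.1
Σc'Δl = 79.7 kN/m; ΣN' = 565.9 kN/m; ΣW sinα = 246.6 kN/m
Resisting = 79.7 + 565.9·tan21.7° = 79.7 + 225.2 = 304.9 kN/m
FS = 304.9 / 246.6 = 1.236

FS = 1.24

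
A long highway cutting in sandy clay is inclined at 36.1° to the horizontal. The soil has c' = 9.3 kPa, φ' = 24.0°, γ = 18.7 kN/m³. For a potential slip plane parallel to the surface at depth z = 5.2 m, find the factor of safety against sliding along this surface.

FS = 0.81

For an infinite slope with a slip plane parallel to the surface (no pore pressure): FS = [c' + γz cos²β tanφ'] / [γz sinβ cosβ].
γz = 18.7·5.2 = 97.24 kN/m²
Numerator = 9.3 + 97.24·cos²36.1°·tan24.0° = 9.3 + 97.24·0.6528·0.4452 = 37.564 kPa
Denominator = 97.24·sin36.1°·cos36.1° = 97.24·0.5892·0.8080 = 46.293 kPa
FS = 37.564 / 46.293 = 0.811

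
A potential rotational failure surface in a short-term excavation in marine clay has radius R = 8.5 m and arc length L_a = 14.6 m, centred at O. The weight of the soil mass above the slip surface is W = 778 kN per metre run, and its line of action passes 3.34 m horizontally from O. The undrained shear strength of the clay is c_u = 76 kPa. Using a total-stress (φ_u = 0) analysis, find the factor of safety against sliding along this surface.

FS = 3.63

Taking moments about the centre O, the resisting moment is provided by the undrained shear strength acting along the arc:
M_R = c_u·L_a·R = 76·14.60·8.5 = 9431.6 kN·m/m
M_D = W·d = 778·3.34 = 2598.5 kN·m/m
FS = M_R / M_D = 9431.6 / 2598.5 = 3.630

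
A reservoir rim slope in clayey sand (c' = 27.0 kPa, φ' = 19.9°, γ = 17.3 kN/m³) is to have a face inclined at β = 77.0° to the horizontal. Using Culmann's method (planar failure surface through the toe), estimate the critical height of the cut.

Culmann's analysis gives the critical failure plane at α_cr = (β + φ')/2 = (77.0 + 19.9)/2 = 48.5°, and the critical height
H_c = (4c'/γ) · sinβ cosφ' / [1 − cos(β − φ')]
    = (4·27.0/17.3) · sin77.0°·cos19.9° / [1 − cos(57.1°)]
    = 6.243 · 0.9744·0.9403 / [1 − 0.5432]
    = 6.243 · 0.9162 / 0.4568
    = 12.52 m

H_c = 12.52 m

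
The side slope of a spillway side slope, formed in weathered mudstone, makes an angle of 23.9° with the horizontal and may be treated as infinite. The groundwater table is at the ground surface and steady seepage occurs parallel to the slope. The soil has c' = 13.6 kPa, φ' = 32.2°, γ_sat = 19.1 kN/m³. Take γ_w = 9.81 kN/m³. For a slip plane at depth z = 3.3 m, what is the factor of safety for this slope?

FS = 1.27

With seepage parallel to the slope and the water table at the surface, the effective normal stress on the slip plane uses the buoyant unit weight γ' = γ_sat − γ_w while the driving shear stress uses γ_sat:
FS = [c' + γ' z cos²β tanφ'] / [γ_sat z sinβ cosβ]
γ' = 19.1 − 9.81 = 9.29 kN/m³
Numerator = 13.6 + 9.29·3.3·cos²23.9°·tan32.2° = 13.6 + 9.29·3.3·0.8359·0.6297 = 29.737 kPa
Denominator = 19.1·3.3·sin23.9°·cos23.9° = 19.1·3.3·0.4051·0.9143 = 23.346 kPa
FS = 29.737 / 23.346 = 1.274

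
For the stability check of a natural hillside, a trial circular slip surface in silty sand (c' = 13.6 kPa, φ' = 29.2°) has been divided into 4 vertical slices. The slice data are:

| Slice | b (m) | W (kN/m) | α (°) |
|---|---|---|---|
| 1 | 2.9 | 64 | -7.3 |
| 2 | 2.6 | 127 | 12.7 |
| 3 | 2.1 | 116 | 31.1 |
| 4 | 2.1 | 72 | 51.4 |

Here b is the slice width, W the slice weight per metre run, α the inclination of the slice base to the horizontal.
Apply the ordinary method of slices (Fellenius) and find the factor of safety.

FS = 2.50

Ordinary method of slices: FS = Σ[c'·Δl_i + (W_i cosα_i)·tanφ'] / Σ W_i sinα_i, with Δl_i = b_i / cosα_i.
Slice 1: Δl = 2.9/cos(-7.3°) = 2.924 m; N'_1 = 64·cos(-7.3°) = 63.5; c'Δl = 39.76; W sinα = -8.1
Slice 2: Δl = 2.6/cos12.7° = 2.665 m; N'_2 = 127·cos12.7° = 123.9; c'Δl = 36.25; W sinα = 27.9
Slice 3: Δl = 2.1/cos31.1° = 2.453 m; N'_3 = 116·cos31.1° = 99.3; c'Δl = 33.35; W sinα = 59.9
Slice 4: Δl = 2.1/cos51.4° = 3.366 m; N'_4 = 72·cos51.4° = 44.9; c'Δl = 45.78; W sinα = 56.3
Σc'Δl = 155.1 kN/m; ΣN' = 331.6 kN/m; ΣW sinα = 136.0 kN/m
Resisting = 155.1 + 331.6·tan29.2° = 155.1 + 185.3 = 340.5 kN/m
FS = 340.5 / 136.0 = 2.504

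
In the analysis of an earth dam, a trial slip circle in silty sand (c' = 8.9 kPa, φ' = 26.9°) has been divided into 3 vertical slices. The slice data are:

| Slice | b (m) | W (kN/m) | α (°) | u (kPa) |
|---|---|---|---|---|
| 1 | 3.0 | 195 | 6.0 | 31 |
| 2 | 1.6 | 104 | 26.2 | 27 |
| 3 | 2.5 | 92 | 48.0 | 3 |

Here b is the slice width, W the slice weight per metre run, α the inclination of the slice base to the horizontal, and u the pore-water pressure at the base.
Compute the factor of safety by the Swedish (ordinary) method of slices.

FS = 1.30

Ordinary method of slices: FS = Σ[c'·Δl_i + (W_i cosα_i − u_i·Δl_i)·tanφ'] / Σ W_i sinα_i, with Δl_i = b_i / cosα_i.
Slice 1: Δl = 3.0/cos6.0° = 3.017 m; N'_1 = 195·cos6.0° − 31·3.017 = 100.4; c'Δl = 26.85; W sinα = 20.4
Slice 2: Δl = 1.6/cos26.2° = 1.783 m; N'_2 = 104·cos26.2° − 27·1.783 = 45.2; c'Δl = 15.87; W sinα = 45.9
Slice 3: Δl = 2.5/cos48.0° = 3.736 m; N'_3 = 92·cos48.0° − 3·3.736 = 50.4; c'Δl = 33.25; W sinα = 68.4
Σc'Δl = 76.0 kN/m; ΣN' = 195.9 kN/m; ΣW sinα = 134.7 kN/m
Resisting = 76.0 + 195.9·tan26.9° = 76.0 + 99.4 = 175.4 kN/m
FS = 175.4 / 134.7 = 1.302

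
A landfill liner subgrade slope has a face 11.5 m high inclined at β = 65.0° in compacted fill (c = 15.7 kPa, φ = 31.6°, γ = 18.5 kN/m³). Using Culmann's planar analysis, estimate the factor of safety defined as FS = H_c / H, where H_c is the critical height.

FS = 1.38

H_c = (4c/γ) · sinβ cosφ / [1 − cos(β − φ)]
    = (4·15.7/18.5) · sin65.0°·cos31.6° / [1 − cos33.4°]
    = 3.395 · 0.7719 / 0.1652 = 15.87 m
FS = H_c / H = 15.87 / 11.5 = 1.380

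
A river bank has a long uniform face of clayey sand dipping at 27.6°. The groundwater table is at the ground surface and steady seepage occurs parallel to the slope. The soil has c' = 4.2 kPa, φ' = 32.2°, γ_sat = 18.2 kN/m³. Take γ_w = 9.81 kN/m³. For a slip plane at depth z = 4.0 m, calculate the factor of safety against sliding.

FS = 0.70

With seepage parallel to the slope and the water table at the surface, the effective normal stress on the slip plane uses the buoyant unit weight γ' = γ_sat − γ_w while the driving shear stress uses γ_sat:
FS = [c' + γ' z cos²β tanφ'] / [γ_sat z sinβ cosβ]
γ' = 18.2 − 9.81 = 8.39 kN/m³
Numerator = 4.2 + 8.39·4.0·cos²27.6°·tan32.2° = 4.2 + 8.39·4.0·0.7854·0.6297 = 20.798 kPa
Denominator = 18.2·4.0·sin27.6°·cos27.6° = 18.2·4.0·0.4633·0.8862 = 29.890 kPa
FS = 20.798 / 29.890 = 0.696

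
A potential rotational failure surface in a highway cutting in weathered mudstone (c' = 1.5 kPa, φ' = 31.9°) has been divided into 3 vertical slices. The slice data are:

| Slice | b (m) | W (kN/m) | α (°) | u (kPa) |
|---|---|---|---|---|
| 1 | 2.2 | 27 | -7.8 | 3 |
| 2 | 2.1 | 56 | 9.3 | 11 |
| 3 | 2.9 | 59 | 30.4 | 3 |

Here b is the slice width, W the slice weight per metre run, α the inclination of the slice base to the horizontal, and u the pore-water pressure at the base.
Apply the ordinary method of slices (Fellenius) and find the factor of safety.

FS = 1.97

Ordinary method of slices: FS = Σ[c'·Δl_i + (W_i cosα_i − u_i·Δl_i)·tanφ'] / Σ W_i sinα_i, with Δl_i = b_i / cosα_i.
Slice 1: Δl = 2.2/cos(-7.8°) = 2.221 m; N'_1 = 27·cos(-7.8°) − 3·2.221 = 20.1; c'Δl = 3.33; W sinα = -3.7
Slice 2: Δl = 2.1/cos9.3° = 2.128 m; N'_2 = 56·cos9.3° − 11·2.128 = 31.9; c'Δl = 3.19; W sinα = 9.0
Slice 3: Δl = 2.9/cos30.4° = 3.362 m; N'_3 = 59·cos30.4° − 3·3.362 = 40.8; c'Δl = 5.04; W sinα = 29.9
Σc'Δl = 11.6 kN/m; ΣN' = 92.7 kN/m; ΣW sinα = 35.2 kN/m
Resisting = 11.6 + 92.7·tan31.9° = 11.6 + 57.7 = 69.3 kN/m
FS = 69.3 / 35.2 = 1.966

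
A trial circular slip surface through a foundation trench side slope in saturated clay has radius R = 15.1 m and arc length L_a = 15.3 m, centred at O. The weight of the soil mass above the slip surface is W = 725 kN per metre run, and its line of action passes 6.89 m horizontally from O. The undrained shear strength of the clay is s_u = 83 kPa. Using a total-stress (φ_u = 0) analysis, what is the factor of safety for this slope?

FS = 3.84

Taking moments about the centre O, the resisting moment is provided by the undrained shear strength acting along the arc:
M_R = s_u·L_a·R = 83·15.30·15.1 = 19175.5 kN·m/m
M_D = W·d = 725·6.89 = 4995.2 kN·m/m
FS = M_R / M_D = 19175.5 / 4995.2 = 3.839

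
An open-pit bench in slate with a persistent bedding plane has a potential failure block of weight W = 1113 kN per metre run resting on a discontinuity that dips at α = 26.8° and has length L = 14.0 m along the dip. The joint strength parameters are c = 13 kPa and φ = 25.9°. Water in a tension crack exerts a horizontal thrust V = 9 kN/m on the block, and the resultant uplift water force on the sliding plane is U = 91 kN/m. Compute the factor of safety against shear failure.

Resolving the block weight along and normal to the plane and applying the Mohr–Coulomb strength on the joint:
N' = W cosα − U − V sinα = 1113·cos26.8° − 91 − 9·sin26.8° = 898.4 kN/m
Driving force T = W sinα + V cosα = 1113·sin26.8° + 9·cos26.8° = 509.9 kN/m
Resisting force R = c·L + N'·tanφ = 13·14.0 + 898.4·tan25.9° = 182.0 + 436.2 = 618.2 kN/m
FS = R / T = 618.2 / 509.9 = 1.213

FS = 1.21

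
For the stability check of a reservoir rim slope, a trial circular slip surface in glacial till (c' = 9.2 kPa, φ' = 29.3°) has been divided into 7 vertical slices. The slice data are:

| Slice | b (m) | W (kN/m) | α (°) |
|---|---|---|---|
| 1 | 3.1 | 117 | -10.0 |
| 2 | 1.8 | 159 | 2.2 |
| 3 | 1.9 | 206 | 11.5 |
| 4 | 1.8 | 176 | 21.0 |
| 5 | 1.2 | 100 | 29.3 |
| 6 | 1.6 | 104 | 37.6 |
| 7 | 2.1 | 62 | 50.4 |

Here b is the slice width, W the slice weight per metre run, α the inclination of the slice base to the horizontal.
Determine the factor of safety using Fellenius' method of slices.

Ordinary method of slices: FS = Σ[c'·Δl_i + (W_i cosα_i)·tanφ'] / Σ W_i sinα_i, with Δl_i = b_i / cosα_i.
Slice 1: Δl = 3.1/cos(-10.0°) = 3.148 m; N'_1 = 117·cos(-10.0°) = 115.2; c'Δl = 28.96; W sinα = -20.3
Slice 2: Δl = 1.8/cos2.2° = 1.801 m; N'_2 = 159·cos2.2° = 158.9; c'Δl = 16.57; W sinα = 6.1
Slice 3: Δl = 1.9/cos11.5° = 1.939 m; N'_3 = 206·cos11.5° = 201.9; c'Δl = 17.84; W sinα = 41.1
Slice 4: Δl = 1.8/cos21.0° = 1.928 m; N'_4 = 176·cos21.0° = 164.3; c'Δl = 17.74; W sinα = 63.1
Slice 5: Δl = 1.2/cos29.3° = 1.376 m; N'_5 = 100·cos29.3° = 87.2; c'Δl = 12.66; W sinα = 48.9
Slice 6: Δl = 1.6/cos37.6° = 2.019 m; N'_6 = 104·cos37.6° = 82.4; c'Δl = 18.58; W sinα = 63.5
Slice 7: Δl = 2.1/cos50.4° = 3.295 m; N'_7 = 62·cos50.4° = 39.5; c'Δl = 30.31; W sinα = 47.8
Σc'Δl = 142.7 kN/m; ΣN' = 849.4 kN/m; ΣW sinα = 250.1 kN/m
Resisting = 142.7 + 849.4·tan29.3° = 142.7 + 476.7 = 619.3 kN/m
FS = 619.3 / 250.1 = 2.476

FS = 2.48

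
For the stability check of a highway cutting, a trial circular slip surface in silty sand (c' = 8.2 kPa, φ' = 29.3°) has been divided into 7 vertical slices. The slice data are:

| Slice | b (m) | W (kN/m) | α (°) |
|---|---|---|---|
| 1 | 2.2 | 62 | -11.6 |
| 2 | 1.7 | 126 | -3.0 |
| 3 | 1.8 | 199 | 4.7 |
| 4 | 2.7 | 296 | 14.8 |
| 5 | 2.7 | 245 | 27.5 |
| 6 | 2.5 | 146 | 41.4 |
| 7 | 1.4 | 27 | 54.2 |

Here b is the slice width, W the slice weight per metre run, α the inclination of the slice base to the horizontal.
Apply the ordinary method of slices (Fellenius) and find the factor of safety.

Ordinary method of slices: FS = Σ[c'·Δl_i + (W_i cosα_i)·tanφ'] / Σ W_i sinα_i, with Δl_i = b_i / cosα_i.
Slice 1: Δl = 2.2/cos(-11.6°) = 2.246 m; N'_1 = 62·cos(-11.6°) = 60.7; c'Δl = 18.42; W sinα = -12.5
Slice 2: Δl = 1.7/cos(-3.0°) = 1.702 m; N'_2 = 126·cos(-3.0°) = 125.8; c'Δl = 13.96; W sinα = -6.6
Slice 3: Δl = 1.8/cos4.7° = 1.806 m; N'_3 = 199·cos4.7° = 198.3; c'Δl = 14.81; W sinα = 16.3
Slice 4: Δl = 2.7/cos14.8° = 2.793 m; N'_4 = 296·cos14.8° = 286.2; c'Δl = 22.90; W sinα = 75.6
Slice 5: Δl = 2.7/cos27.5° = 3.044 m; N'_5 = 245·cos27.5° = 217.3; c'Δl = 24.96; W sinα = 113.1
Slice 6: Δl = 2.5/cos41.4° = 3.333 m; N'_6 = 146·cos41.4° = 109.5; c'Δl = 27.33; W sinα = 96.6
Slice 7: Δl = 1.4/cos54.2° = 2.393 m; N'_7 = 27·cos54.2° = 15.8; c'Δl = 19.63; W sinα = 21.9
Σc'Δl = 142.0 kN/m; ΣN' = 1013.7 kN/m; ΣW sinα = 304.4 kN/m
Resisting = 142.0 + 1013.7·tan29.3° = 142.0 + 568.9 = 710.9 kN/m
FS = 710.9 / 304.4 = 2.335

FS = 2.34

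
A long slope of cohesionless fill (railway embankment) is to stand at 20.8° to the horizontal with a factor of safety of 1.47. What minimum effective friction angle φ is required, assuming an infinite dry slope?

φ = 29.2°

FS = tanφ/tanβ ⇒ tanφ = FS · tanβ = 1.47 · tan20.8° = 0.5584
φ = arctan(0.5584) = 29.18°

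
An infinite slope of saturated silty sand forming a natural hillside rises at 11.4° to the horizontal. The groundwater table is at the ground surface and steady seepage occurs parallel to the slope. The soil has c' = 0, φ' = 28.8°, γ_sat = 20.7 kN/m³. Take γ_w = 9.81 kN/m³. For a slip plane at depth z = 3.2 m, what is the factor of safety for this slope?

FS = 1.43

With seepage parallel to the slope and the water table at the surface, the effective normal stress on the slip plane uses the buoyant unit weight γ' = γ_sat − γ_w while the driving shear stress uses γ_sat:
FS = [c' + γ' z cos²β tanφ'] / [γ_sat z sinβ cosβ]
(For c' = 0 this reduces to FS = (γ'/γ_sat)·tanφ'/tanβ.)
γ' = 20.7 − 9.81 = 10.89 kN/m³
Numerator = 0.0 + 10.89·3.2·cos²11.4°·tan28.8° = 0.0 + 10.89·3.2·0.9609·0.5498 = 18.409 kPa
Denominator = 20.7·3.2·sin11.4°·cos11.4° = 20.7·3.2·0.1977·0.9803 = 12.835 kPa
FS = 18.409 / 12.835 = 1.434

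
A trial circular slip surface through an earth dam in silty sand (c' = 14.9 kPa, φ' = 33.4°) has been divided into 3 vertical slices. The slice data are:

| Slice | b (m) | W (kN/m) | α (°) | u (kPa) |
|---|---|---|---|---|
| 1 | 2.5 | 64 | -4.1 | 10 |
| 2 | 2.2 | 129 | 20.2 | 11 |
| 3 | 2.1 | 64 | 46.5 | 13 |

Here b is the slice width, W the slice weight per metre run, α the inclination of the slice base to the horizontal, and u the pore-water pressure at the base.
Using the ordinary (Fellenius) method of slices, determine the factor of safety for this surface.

Ordinary method of slices: FS = Σ[c'·Δl_i + (W_i cosα_i − u_i·Δl_i)·tanφ'] / Σ W_i sinα_i, with Δl_i = b_i / cosα_i.
Slice 1: Δl = 2.5/cos(-4.1°) = 2.506 m; N'_1 = 64·cos(-4.1°) − 10·2.506 = 38.8; c'Δl = 37.35; W sinα = -4.6
Slice 2: Δl = 2.2/cos20.2° = 2.344 m; N'_2 = 129·cos20.2° − 11·2.344 = 95.3; c'Δl = 34.93; W sinα = 44.5
Slice 3: Δl = 2.1/cos46.5° = 3.051 m; N'_3 = 64·cos46.5° − 13·3.051 = 4.4; c'Δl = 45.46; W sinα = 46.4
Σc'Δl = 117.7 kN/m; ΣN' = 138.4 kN/m; ΣW sinα = 86.4 kN/m
Resisting = 117.7 + 138.4·tan33.4° = 117.7 + 91.3 = 209.0 kN/m
FS = 209.0 / 86.4 = 2.419

FS = 2.42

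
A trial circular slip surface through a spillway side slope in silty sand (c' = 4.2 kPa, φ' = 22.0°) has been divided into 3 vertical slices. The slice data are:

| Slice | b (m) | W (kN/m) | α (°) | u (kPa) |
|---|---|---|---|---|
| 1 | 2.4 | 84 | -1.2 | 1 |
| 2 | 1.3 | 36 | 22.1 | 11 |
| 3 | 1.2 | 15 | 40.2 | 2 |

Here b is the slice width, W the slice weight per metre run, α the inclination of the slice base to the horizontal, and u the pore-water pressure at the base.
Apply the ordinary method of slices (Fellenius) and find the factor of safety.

FS = 3.08

Ordinary method of slices: FS = Σ[c'·Δl_i + (W_i cosα_i − u_i·Δl_i)·tanφ'] / Σ W_i sinα_i, with Δl_i = b_i / cosα_i.
Slice 1: Δl = 2.4/cos(-1.2°) = 2.401 m; N'_1 = 84·cos(-1.2°) − 1·2.401 = 81.6; c'Δl = 10.08; W sinα = -1.8
Slice 2: Δl = 1.3/cos22.1° = 1.403 m; N'_2 = 36·cos22.1° − 11·1.403 = 17.9; c'Δl = 5.89; W sinα = 13.5
Slice 3: Δl = 1.2/cos40.2° = 1.571 m; N'_3 = 15·cos40.2° − 2·1.571 = 8.3; c'Δl = 6.60; W sinα = 9.7
Σc'Δl = 22.6 kN/m; ΣN' = 107.8 kN/m; ΣW sinα = 21.5 kN/m
Resisting = 22.6 + 107.8·tan22.0° = 22.6 + 43.6 = 66.1 kN/m
FS = 66.1 / 21.5 = 3.081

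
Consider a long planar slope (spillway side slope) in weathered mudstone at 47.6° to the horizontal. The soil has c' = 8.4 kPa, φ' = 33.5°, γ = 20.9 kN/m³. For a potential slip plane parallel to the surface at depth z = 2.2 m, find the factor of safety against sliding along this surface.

For an infinite slope with a slip plane parallel to the surface (no pore pressure): FS = [c' + γz cos²β tanφ'] / [γz sinβ cosβ].
γz = 20.9·2.2 = 45.98 kN/m²
Numerator = 8.4 + 45.98·cos²47.6°·tan33.5° = 8.4 + 45.98·0.4547·0.6619 = 22.238 kPa
Denominator = 45.98·sin47.6°·cos47.6° = 45.98·0.7385·0.6743 = 22.895 kPa
FS = 22.238 / 22.895 = 0.971

FS = 0.97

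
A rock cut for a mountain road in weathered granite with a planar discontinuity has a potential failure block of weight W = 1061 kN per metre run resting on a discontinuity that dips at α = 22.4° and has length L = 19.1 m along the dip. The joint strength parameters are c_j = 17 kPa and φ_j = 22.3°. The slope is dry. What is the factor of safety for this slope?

FS = 1.80

Resolving the block weight along and normal to the plane and applying the Mohr–Coulomb strength on the joint:
N' = W cosα = 1061·cos22.4° = 980.9 kN/m
Driving force T = W sinα = 1061·sin22.4° = 404.3 kN/m
Resisting force R = c_j·L + N'·tanφ_j = 17·19.1 + 980.9·tan22.3° = 324.7 + 402.3 = 727.0 kN/m
FS = R / T = 727.0 / 404.3 = 1.798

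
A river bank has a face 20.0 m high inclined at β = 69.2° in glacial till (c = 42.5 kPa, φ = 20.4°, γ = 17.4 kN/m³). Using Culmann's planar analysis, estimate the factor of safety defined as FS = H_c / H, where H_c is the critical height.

H_c = (4c/γ) · sinβ cosφ / [1 − cos(β − φ)]
    = (4·42.5/17.4) · sin69.2°·cos20.4° / [1 − cos48.8°]
    = 9.770 · 0.8762 / 0.3413 = 25.08 m
FS = H_c / H = 25.08 / 20.0 = 1.254

FS = 1.25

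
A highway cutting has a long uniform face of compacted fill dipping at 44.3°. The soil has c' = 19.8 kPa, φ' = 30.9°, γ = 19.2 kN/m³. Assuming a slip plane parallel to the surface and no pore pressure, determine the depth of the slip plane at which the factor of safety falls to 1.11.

z = 4.15 m

Setting FS = 1.11 in FS = [c' + γz cos²β tanφ'] / [γz sinβ cosβ] and solving for z:
z = c' / [γ cosβ (FS·sinβ − cosβ·tanφ')]
  = 19.8 / [19.2·cos44.3°·(1.11·sin44.3° − cos44.3°·tan30.9°)]
  = 19.8 / [19.2·0.7157·(1.11·0.6984 − 0.7157·0.5985)]
  = 19.8 / 4.7670 = 4.154 m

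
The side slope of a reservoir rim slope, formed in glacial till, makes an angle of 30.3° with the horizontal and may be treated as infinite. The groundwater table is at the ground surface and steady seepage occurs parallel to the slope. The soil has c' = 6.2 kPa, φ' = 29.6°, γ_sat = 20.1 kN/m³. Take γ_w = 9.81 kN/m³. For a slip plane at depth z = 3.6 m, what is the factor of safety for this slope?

With seepage parallel to the slope and the water table at the surface, the effective normal stress on the slip plane uses the buoyant unit weight γ' = γ_sat − γ_w while the driving shear stress uses γ_sat:
FS = [c' + γ' z cos²β tanφ'] / [γ_sat z sinβ cosβ]
γ' = 20.1 − 9.81 = 10.29 kN/m³
Numerator = 6.2 + 10.29·3.6·cos²30.3°·tan29.6° = 6.2 + 10.29·3.6·0.7455·0.5681 = 21.887 kPa
Denominator = 20.1·3.6·sin30.3°·cos30.3° = 20.1·3.6·0.5045·0.8634 = 31.521 kPa
FS = 21.887 / 31.521 = 0.694

FS = 0.69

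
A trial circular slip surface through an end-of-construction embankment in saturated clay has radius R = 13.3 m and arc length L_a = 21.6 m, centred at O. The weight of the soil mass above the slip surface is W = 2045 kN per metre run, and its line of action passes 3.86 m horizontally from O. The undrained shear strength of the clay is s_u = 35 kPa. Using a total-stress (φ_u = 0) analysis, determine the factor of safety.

FS = 1.27

Taking moments about the centre O, the resisting moment is provided by the undrained shear strength acting along the arc:
M_R = s_u·L_a·R = 35·21.60·13.3 = 10054.8 kN·m/m
M_D = W·d = 2045·3.86 = 7893.7 kN·m/m
FS = M_R / M_D = 10054.8 / 7893.7 = 1.274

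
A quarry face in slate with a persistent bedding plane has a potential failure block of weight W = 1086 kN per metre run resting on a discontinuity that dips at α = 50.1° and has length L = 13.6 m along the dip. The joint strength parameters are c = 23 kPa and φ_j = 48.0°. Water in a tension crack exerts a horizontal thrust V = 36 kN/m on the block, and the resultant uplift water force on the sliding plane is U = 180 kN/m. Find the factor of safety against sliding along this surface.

Resolving the block weight along and normal to the plane and applying the Mohr–Coulomb strength on the joint:
N' = W cosα − U − V sinα = 1086·cos50.1° − 180 − 36·sin50.1° = 489.0 kN/m
Driving force T = W sinα + V cosα = 1086·sin50.1° + 36·cos50.1° = 856.2 kN/m
Resisting force R = c·L + N'·tanφ_j = 23·13.6 + 489.0·tan48.0° = 312.8 + 543.1 = 855.9 kN/m
FS = R / T = 855.9 / 856.2 = 1.000

FS = 1.00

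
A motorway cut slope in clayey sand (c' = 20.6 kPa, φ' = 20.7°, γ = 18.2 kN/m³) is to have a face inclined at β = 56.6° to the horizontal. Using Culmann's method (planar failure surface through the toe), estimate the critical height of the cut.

Culmann's analysis gives the critical failure plane at α_cr = (β + φ')/2 = (56.6 + 20.7)/2 = 38.6°, and the critical height
H_c = (4c'/γ) · sinβ cosφ' / [1 − cos(β − φ')]
    = (4·20.6/18.2) · sin56.6°·cos20.7° / [1 − cos(35.9°)]
    = 4.527 · 0.8348·0.9354 / [1 − 0.8100]
    = 4.527 · 0.7810 / 0.1900
    = 18.61 m

H_c = 18.61 m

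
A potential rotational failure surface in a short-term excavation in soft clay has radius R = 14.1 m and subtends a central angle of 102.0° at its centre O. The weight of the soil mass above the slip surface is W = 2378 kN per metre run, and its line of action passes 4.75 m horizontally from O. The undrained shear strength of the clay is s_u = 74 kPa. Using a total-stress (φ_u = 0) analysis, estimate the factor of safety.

FS = 2.32

Taking moments about the centre O, the resisting moment is provided by the undrained shear strength acting along the arc:
Arc length L_a = R·θ = 14.1·(102.0°·π/180) = 14.1·1.7802 = 25.10 m
M_R = s_u·L_a·R = 74·25.10·14.1 = 26190.7 kN·m/m
M_D = W·d = 2378·4.75 = 11295.5 kN·m/m
FS = M_R / M_D = 26190.7 / 11295.5 = 2.319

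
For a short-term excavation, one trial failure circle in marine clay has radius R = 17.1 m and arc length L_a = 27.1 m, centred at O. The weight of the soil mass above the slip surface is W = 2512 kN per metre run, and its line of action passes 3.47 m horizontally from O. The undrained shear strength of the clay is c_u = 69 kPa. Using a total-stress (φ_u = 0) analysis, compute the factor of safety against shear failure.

Taking moments about the centre O, the resisting moment is provided by the undrained shear strength acting along the arc:
M_R = c_u·L_a·R = 69·27.10·17.1 = 31975.3 kN·m/m
M_D = W·d = 2512·3.47 = 8716.6 kN·m/m
FS = M_R / M_D = 31975.3 / 8716.6 = 3.668

FS = 3.67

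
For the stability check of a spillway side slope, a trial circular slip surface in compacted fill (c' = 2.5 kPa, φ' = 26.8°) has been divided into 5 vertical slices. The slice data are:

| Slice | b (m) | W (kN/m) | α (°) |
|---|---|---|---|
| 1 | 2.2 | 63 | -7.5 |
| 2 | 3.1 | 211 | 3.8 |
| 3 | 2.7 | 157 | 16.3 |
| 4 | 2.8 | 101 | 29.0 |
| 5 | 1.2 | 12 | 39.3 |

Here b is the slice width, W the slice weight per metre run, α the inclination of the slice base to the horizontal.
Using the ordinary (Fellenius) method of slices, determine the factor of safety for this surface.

Ordinary method of slices: FS = Σ[c'·Δl_i + (W_i cosα_i)·tanφ'] / Σ W_i sinα_i, with Δl_i = b_i / cosα_i.
Slice 1: Δl = 2.2/cos(-7.5°) = 2.219 m; N'_1 = 63·cos(-7.5°) = 62.5; c'Δl = 5.55; W sinα = -8.2
Slice 2: Δl = 3.1/cos3.8° = 3.107 m; N'_2 = 211·cos3.8° = 210.5; c'Δl = 7.77; W sinα = 14.0
Slice 3: Δl = 2.7/cos16.3° = 2.813 m; N'_3 = 157·cos16.3° = 150.7; c'Δl = 7.03; W sinα = 44.1
Slice 4: Δl = 2.8/cos29.0° = 3.201 m; N'_4 = 101·cos29.0° = 88.3; c'Δl = 8.00; W sinα = 49.0
Slice 5: Δl = 1.2/cos39.3° = 1.551 m; N'_5 = 12·cos39.3° = 9.3; c'Δl = 3.88; W sinα = 7.6
Σc'Δl = 32.2 kN/m; ΣN' = 521.3 kN/m; ΣW sinα = 106.4 kN/m
Resisting = 32.2 + 521.3·tan26.8° = 32.2 + 263.3 = 295.6 kN/m
FS = 295.6 / 106.4 = 2.778

FS = 2.78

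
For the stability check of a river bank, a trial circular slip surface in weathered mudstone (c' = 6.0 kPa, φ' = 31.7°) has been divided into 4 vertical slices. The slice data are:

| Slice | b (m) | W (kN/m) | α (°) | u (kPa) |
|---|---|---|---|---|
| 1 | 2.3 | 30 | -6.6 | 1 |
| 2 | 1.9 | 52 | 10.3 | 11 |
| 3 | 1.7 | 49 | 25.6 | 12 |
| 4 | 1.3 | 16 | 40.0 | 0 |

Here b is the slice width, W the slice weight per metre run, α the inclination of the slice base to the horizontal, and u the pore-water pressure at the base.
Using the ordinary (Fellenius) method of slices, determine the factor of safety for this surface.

Ordinary method of slices: FS = Σ[c'·Δl_i + (W_i cosα_i − u_i·Δl_i)·tanφ'] / Σ W_i sinα_i, with Δl_i = b_i / cosα_i.
Slice 1: Δl = 2.3/cos(-6.6°) = 2.315 m; N'_1 = 30·cos(-6.6°) − 1·2.315 = 27.5; c'Δl = 13.89; W sinα = -3.4
Slice 2: Δl = 1.9/cos10.3° = 1.931 m; N'_2 = 52·cos10.3° − 11·1.931 = 29.9; c'Δl = 11.59; W sinα = 9.3
Slice 3: Δl = 1.7/cos25.6° = 1.885 m; N'_3 = 49·cos25.6° − 12·1.885 = 21.6; c'Δl = 11.31; W sinα = 21.2
Slice 4: Δl = 1.3/cos40.0° = 1.697 m; N'_4 = 16·cos40.0° − 0·1.697 = 12.3; c'Δl = 10.18; W sinα = 10.3
Σc'Δl = 47.0 kN/m; ΣN' = 91.2 kN/m; ΣW sinα = 37.3 kN/m
Resisting = 47.0 + 91.2·tan31.7° = 47.0 + 56.3 = 103.3 kN/m
FS = 103.3 / 37.3 = 2.769

FS = 2.77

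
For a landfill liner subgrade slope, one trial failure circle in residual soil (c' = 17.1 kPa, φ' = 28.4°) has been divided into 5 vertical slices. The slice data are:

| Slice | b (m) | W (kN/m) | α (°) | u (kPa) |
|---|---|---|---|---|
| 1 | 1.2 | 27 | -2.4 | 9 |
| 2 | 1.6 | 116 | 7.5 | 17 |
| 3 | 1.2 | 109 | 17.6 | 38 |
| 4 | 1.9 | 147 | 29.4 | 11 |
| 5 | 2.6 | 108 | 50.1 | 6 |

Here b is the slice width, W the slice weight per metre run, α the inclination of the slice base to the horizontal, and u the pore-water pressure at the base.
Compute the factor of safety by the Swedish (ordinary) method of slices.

FS = 1.70

Ordinary method of slices: FS = Σ[c'·Δl_i + (W_i cosα_i − u_i·Δl_i)·tanφ'] / Σ W_i sinα_i, with Δl_i = b_i / cosα_i.
Slice 1: Δl = 1.2/cos(-2.4°) = 1.201 m; N'_1 = 27·cos(-2.4°) − 9·1.201 = 16.2; c'Δl = 20.54; W sinα = -1.1
Slice 2: Δl = 1.6/cos7.5° = 1.614 m; N'_2 = 116·cos7.5° − 17·1.614 = 87.6; c'Δl = 27.60; W sinα = 15.1
Slice 3: Δl = 1.2/cos17.6° = 1.259 m; N'_3 = 109·cos17.6° − 38·1.259 = 56.1; c'Δl = 21.53; W sinα = 33.0
Slice 4: Δl = 1.9/cos29.4° = 2.181 m; N'_4 = 147·cos29.4° − 11·2.181 = 104.1; c'Δl = 37.29; W sinα = 72.2
Slice 5: Δl = 2.6/cos50.1° = 4.053 m; N'_5 = 108·cos50.1° − 6·4.053 = 45.0; c'Δl = 69.31; W sinα = 82.9
Σc'Δl = 176.3 kN/m; ΣN' = 308.8 kN/m; ΣW sinα = 202.0 kN/m
Resisting = 176.3 + 308.8·tan28.4° = 176.3 + 167.0 = 343.3 kN/m
FS = 343.3 / 202.0 = 1.699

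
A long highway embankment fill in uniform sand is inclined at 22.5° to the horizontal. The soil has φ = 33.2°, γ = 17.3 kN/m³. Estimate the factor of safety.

For a dry cohesionless infinite slope the factor of safety is FS = tanφ / tanβ.
FS = tan33.2° / tan22.5° = 0.6544 / 0.4142 = 1.580

FS = 1.58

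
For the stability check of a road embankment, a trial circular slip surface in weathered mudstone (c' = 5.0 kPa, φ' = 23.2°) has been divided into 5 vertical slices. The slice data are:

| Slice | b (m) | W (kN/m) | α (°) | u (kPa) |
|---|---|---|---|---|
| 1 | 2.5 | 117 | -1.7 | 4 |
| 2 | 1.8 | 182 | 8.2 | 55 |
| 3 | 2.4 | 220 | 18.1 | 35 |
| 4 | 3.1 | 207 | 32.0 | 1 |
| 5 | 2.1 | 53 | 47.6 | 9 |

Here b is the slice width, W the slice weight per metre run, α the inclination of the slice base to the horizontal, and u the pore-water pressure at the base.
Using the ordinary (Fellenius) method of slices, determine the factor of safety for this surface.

Ordinary method of slices: FS = Σ[c'·Δl_i + (W_i cosα_i − u_i·Δl_i)·tanφ'] / Σ W_i sinα_i, with Δl_i = b_i / cosα_i.
Slice 1: Δl = 2.5/cos(-1.7°) = 2.501 m; N'_1 = 117·cos(-1.7°) − 4·2.501 = 106.9; c'Δl = 12.51; W sinα = -3.5
Slice 2: Δl = 1.8/cos8.2° = 1.819 m; N'_2 = 182·cos8.2° − 55·1.819 = 80.1; c'Δl = 9.09; W sinα = 26.0
Slice 3: Δl = 2.4/cos18.1° = 2.525 m; N'_3 = 220·cos18.1° − 35·2.525 = 120.7; c'Δl = 12.62; W sinα = 68.3
Slice 4: Δl = 3.1/cos32.0° = 3.655 m; N'_4 = 207·cos32.0° − 1·3.655 = 171.9; c'Δl = 18.28; W sinα = 109.7
Slice 5: Δl = 2.1/cos47.6° = 3.114 m; N'_5 = 53·cos47.6° − 9·3.114 = 7.7; c'Δl = 15.57; W sinα = 39.1
Σc'Δl = 68.1 kN/m; ΣN' = 487.4 kN/m; ΣW sinα = 239.7 kN/m
Resisting = 68.1 + 487.4·tan23.2° = 68.1 + 208.9 = 277.0 kN/m
FS = 277.0 / 239.7 = 1.156

FS = 1.16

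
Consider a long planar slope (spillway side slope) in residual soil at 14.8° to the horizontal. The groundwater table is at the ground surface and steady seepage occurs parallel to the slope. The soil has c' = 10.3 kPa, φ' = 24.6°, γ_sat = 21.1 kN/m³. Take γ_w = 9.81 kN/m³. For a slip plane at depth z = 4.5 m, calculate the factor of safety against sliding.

FS = 1.37

With seepage parallel to the slope and the water table at the surface, the effective normal stress on the slip plane uses the buoyant unit weight γ' = γ_sat − γ_w while the driving shear stress uses γ_sat:
FS = [c' + γ' z cos²β tanφ'] / [γ_sat z sinβ cosβ]
γ' = 21.1 − 9.81 = 11.29 kN/m³
Numerator = 10.3 + 11.29·4.5·cos²14.8°·tan24.6° = 10.3 + 11.29·4.5·0.9347·0.4578 = 32.043 kPa
Denominator = 21.1·4.5·sin14.8°·cos14.8° = 21.1·4.5·0.2554·0.9668 = 23.450 kPa
FS = 32.043 / 23.450 = 1.366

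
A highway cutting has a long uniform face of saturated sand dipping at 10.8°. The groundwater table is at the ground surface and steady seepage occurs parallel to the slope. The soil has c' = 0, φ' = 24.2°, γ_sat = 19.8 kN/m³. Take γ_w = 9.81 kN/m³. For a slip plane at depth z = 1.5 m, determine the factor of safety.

FS = 1.19

With seepage parallel to the slope and the water table at the surface, the effective normal stress on the slip plane uses the buoyant unit weight γ' = γ_sat − γ_w while the driving shear stress uses γ_sat:
FS = [c' + γ' z cos²β tanφ'] / [γ_sat z sinβ cosβ]
(For c' = 0 this reduces to FS = (γ'/γ_sat)·tanφ'/tanβ.)
γ' = 19.8 − 9.81 = 9.99 kN/m³
Numerator = 0.0 + 9.99·1.5·cos²10.8°·tan24.2° = 0.0 + 9.99·1.5·0.9649·0.4494 = 6.498 kPa
Denominator = 19.8·1.5·sin10.8°·cos10.8° = 19.8·1.5·0.1874·0.9823 = 5.467 kPa
FS = 6.498 / 5.467 = 1.189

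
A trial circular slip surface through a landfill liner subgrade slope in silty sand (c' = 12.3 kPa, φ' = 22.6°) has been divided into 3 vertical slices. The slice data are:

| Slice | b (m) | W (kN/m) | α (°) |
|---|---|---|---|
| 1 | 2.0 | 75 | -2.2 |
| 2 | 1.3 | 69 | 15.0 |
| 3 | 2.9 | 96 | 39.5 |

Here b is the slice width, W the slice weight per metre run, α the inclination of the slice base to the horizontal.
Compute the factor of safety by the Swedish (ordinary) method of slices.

FS = 2.33

Ordinary method of slices: FS = Σ[c'·Δl_i + (W_i cosα_i)·tanφ'] / Σ W_i sinα_i, with Δl_i = b_i / cosα_i.
Slice 1: Δl = 2.0/cos(-2.2°) = 2.001 m; N'_1 = 75·cos(-2.2°) = 74.9; c'Δl = 24.62; W sinα = -2.9
Slice 2: Δl = 1.3/cos15.0° = 1.346 m; N'_2 = 69·cos15.0° = 66.6; c'Δl = 16.55; W sinα = 17.9
Slice 3: Δl = 2.9/cos39.5° = 3.758 m; N'_3 = 96·cos39.5° = 74.1; c'Δl = 46.23; W sinα = 61.1
Σc'Δl = 87.4 kN/m; ΣN' = 215.7 kN/m; ΣW sinα = 76.0 kN/m
Resisting = 87.4 + 215.7·tan22.6° = 87.4 + 89.8 = 177.2 kN/m
FS = 177.2 / 76.0 = 2.330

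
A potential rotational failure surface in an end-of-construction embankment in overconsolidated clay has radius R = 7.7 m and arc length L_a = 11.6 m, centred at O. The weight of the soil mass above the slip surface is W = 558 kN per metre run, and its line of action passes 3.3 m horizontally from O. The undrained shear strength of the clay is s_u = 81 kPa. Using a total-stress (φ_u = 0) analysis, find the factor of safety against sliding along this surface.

Taking moments about the centre O, the resisting moment is provided by the undrained shear strength acting along the arc:
M_R = s_u·L_a·R = 81·11.60·7.7 = 7234.9 kN·m/m
M_D = W·d = 558·3.3 = 1841.4 kN·m/m
FS = M_R / M_D = 7234.9 / 1841.4 = 3.929

FS = 3.93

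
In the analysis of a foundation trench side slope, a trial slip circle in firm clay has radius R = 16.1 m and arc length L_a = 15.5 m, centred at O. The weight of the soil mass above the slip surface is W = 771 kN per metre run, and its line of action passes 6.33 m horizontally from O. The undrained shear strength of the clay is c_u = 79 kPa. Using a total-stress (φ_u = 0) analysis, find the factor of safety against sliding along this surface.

FS = 4.04

Taking moments about the centre O, the resisting moment is provided by the undrained shear strength acting along the arc:
M_R = c_u·L_a·R = 79·15.50·16.1 = 19714.5 kN·m/m
M_D = W·d = 771·6.33 = 4880.4 kN·m/m
FS = M_R / M_D = 19714.5 / 4880.4 = 4.039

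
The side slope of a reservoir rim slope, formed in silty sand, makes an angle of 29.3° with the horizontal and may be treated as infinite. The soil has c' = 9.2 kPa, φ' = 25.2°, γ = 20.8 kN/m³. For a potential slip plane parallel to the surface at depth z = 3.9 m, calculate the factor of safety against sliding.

For an infinite slope with a slip plane parallel to the surface (no pore pressure): FS = [c' + γz cos²β tanφ'] / [γz sinβ cosβ].
γz = 20.8·3.9 = 81.12 kN/m²
Numerator = 9.2 + 81.12·cos²29.3°·tan25.2° = 9.2 + 81.12·0.7605·0.4706 = 38.230 kPa
Denominator = 81.12·sin29.3°·cos29.3° = 81.12·0.4894·0.8721 = 34.620 kPa
FS = 38.230 / 34.620 = 1.104

FS = 1.10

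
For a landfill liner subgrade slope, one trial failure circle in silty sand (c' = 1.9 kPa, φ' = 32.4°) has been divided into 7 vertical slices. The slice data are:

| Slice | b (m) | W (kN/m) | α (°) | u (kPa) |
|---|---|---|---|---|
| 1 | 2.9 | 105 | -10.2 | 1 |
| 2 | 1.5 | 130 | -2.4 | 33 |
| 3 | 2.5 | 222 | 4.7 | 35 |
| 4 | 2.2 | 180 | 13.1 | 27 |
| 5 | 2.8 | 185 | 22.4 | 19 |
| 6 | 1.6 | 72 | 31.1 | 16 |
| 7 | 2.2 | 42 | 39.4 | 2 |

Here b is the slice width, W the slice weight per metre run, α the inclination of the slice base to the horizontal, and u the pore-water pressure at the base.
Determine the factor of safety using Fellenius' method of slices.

FS = 2.44

Ordinary method of slices: FS = Σ[c'·Δl_i + (W_i cosα_i − u_i·Δl_i)·tanφ'] / Σ W_i sinα_i, with Δl_i = b_i / cosα_i.
Slice 1: Δl = 2.9/cos(-10.2°) = 2.947 m; N'_1 = 105·cos(-10.2°) − 1·2.947 = 100.4; c'Δl = 5.60; W sinα = -18.6
Slice 2: Δl = 1.5/cos(-2.4°) = 1.501 m; N'_2 = 130·cos(-2.4°) − 33·1.501 = 80.3; c'Δl = 2.85; W sinα = -5.4
Slice 3: Δl = 2.5/cos4.7° = 2.508 m; N'_3 = 222·cos4.7° − 35·2.508 = 133.5; c'Δl = 4.77; W sinα = 18.2
Slice 4: Δl = 2.2/cos13.1° = 2.259 m; N'_4 = 180·cos13.1° − 27·2.259 = 114.3; c'Δl = 4.29; W sinα = 40.8
Slice 5: Δl = 2.8/cos22.4° = 3.029 m; N'_5 = 185·cos22.4° − 19·3.029 = 113.5; c'Δl = 5.75; W sinα = 70.5
Slice 6: Δl = 1.6/cos31.1° = 1.869 m; N'_6 = 72·cos31.1° − 16·1.869 = 31.8; c'Δl = 3.55; W sinα = 37.2
Slice 7: Δl = 2.2/cos39.4° = 2.847 m; N'_7 = 42·cos39.4° − 2·2.847 = 26.8; c'Δl = 5.41; W sinα = 26.7
Σc'Δl = 32.2 kN/m; ΣN' = 600.5 kN/m; ΣW sinα = 169.3 kN/m
Resisting = 32.2 + 600.5·tan32.4° = 32.2 + 381.1 = 413.3 kN/m
FS = 413.3 / 169.3 = 2.441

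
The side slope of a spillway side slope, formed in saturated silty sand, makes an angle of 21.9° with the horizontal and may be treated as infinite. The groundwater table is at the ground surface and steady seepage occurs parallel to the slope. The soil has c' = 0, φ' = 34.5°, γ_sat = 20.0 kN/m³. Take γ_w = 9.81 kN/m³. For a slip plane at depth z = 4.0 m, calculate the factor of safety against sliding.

With seepage parallel to the slope and the water table at the surface, the effective normal stress on the slip plane uses the buoyant unit weight γ' = γ_sat − γ_w while the driving shear stress uses γ_sat:
FS = [c' + γ' z cos²β tanφ'] / [γ_sat z sinβ cosβ]
(For c' = 0 this reduces to FS = (γ'/γ_sat)·tanφ'/tanβ.)
γ' = 20.0 − 9.81 = 10.19 kN/m³
Numerator = 0.0 + 10.19·4.0·cos²21.9°·tan34.5° = 0.0 + 10.19·4.0·0.8609·0.6873 = 24.116 kPa
Denominator = 20.0·4.0·sin21.9°·cos21.9° = 20.0·4.0·0.3730·0.9278 = 27.686 kPa
FS = 24.116 / 27.686 = 0.871

FS = 0.87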